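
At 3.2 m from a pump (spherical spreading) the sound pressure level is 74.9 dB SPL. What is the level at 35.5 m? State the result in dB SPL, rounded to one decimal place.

For a point source, L₂ = L₁ − 20·log₁₀(r₂/r₁).
L₂ = 74.9 − 20·log₁₀(35.5/3.2) = 74.9 − 20.902 = 54.00 dB SPL.

54.0 dB SPL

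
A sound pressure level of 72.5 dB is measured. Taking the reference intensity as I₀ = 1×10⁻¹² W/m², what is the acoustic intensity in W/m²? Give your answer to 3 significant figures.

1.78e-05 W/m²

I/I₀ = 10^(72.5/10) = 1.778e+07, so I = 1.778e+07 × 10⁻¹² W/m².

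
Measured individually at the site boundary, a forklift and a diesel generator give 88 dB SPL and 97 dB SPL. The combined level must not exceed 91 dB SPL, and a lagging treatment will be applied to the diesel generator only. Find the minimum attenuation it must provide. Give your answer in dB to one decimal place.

9.0 dB

Fixed contribution from the other source: Σ 10^(L/10) = 10^(88/10) = 6.310e+08 (88.00 dB SPL).
The limit corresponds to 10^(91/10) = 1.259e+09; subtracting the fixed part leaves 6.280e+08 for the diesel generator, i.e. 87.98 dB SPL.
So the diesel generator must be reduced from 97 to 87.98 dB SPL: IL = 9.02 dB.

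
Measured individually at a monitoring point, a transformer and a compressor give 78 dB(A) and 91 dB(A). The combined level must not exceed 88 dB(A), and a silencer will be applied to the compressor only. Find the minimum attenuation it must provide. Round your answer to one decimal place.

3.5 dB

Fixed contribution from the other source: Σ 10^(L/10) = 10^(78/10) = 6.310e+07 (78.00 dB(A)).
The limit corresponds to 10^(88/10) = 6.310e+08; subtracting the fixed part leaves 5.679e+08 for the compressor, i.e. 87.54 dB(A).
Required insertion loss = 91 − 87.54 = 3.46 dB.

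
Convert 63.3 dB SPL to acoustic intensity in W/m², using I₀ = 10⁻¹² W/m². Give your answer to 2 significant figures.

L = 10·log₁₀(I/I₀) ⇒ I = I₀·10^(L/10) = 10⁻¹² × 10^6.33.

2.1e-06 W/m²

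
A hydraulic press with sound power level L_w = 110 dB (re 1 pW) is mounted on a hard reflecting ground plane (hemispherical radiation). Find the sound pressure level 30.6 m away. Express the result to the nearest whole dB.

72 dB

L_p = L_w − 10·log₁₀(2π·r²) with r = 30.6 m.
2π·r² = 5883 m², 10·log₁₀ of that is 37.696 dB.
L_p = 110 − 37.696 = 72.30 dB.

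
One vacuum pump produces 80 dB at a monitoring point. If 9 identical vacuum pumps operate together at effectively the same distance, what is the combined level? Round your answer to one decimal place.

89.5 dB

With 9 equal, uncorrelated contributions the intensity is 9× that of one unit, giving a rise of 10·log₁₀ 9.
L_total = 80 + 10·log₁₀(9) = 80 + 9.542 = 89.54 dB.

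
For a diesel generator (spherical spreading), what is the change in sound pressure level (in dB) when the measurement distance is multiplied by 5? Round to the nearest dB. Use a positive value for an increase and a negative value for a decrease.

-14 dB

A point source loses 6 dB per doubling of distance; generally ΔL = −20·log₁₀(r₂/r₁).
ΔL = −20·log₁₀(5) = -13.98 dB.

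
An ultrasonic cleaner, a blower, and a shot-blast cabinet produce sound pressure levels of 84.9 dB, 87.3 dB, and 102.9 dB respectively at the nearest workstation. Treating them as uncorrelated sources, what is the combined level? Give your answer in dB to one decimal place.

Incoherent sources combine by intensity addition: L_total = 10·log₁₀(Σ 10^(L_i/10)).
Σ 10^(L/10) = 10^(84.9/10) + 10^(87.3/10) + 10^(102.9/10) = 2.034e+10.
L_total = 10·log₁₀(2.034e+10) = 103.08 dB.

103.1 dB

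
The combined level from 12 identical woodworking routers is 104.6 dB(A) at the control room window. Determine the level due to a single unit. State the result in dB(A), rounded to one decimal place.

93.8 dB(A)

Dividing the total intensity by 12 lowers the level by 10·log₁₀ 12 = 10.792 dB: L₁ = 104.6 − 10.792.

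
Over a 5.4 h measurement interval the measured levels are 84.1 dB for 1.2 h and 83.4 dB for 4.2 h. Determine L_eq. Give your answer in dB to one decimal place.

83.6 dB

The energy average is taken in the linear domain: L_eq = 10·log₁₀[(Σ tᵢ·10^(Lᵢ/10))/T], T = 5.4 h.
Σ tᵢ·10^(Lᵢ/10) = 1.2·10^(84.1/10) + 4.2·10^(83.4/10) = 1.227e+09.
L_eq = 10·log₁₀(1.227e+09/5.4) = 83.57 dB.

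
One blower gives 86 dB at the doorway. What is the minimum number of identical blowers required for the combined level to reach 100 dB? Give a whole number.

Need L₁ + 10·log₁₀ N ≥ 100, i.e. log₁₀ N ≥ 1.40.
N ≥ 10^(14.0/10) = 25.119, so N = 26.

26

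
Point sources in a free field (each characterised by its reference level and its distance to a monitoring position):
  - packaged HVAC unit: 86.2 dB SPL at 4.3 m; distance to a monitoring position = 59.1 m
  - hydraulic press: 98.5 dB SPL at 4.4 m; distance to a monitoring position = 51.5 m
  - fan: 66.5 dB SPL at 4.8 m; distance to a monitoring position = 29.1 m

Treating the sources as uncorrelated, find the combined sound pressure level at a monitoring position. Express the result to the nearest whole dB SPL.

Propagate each source to the receiver with L = L_ref − 20·log₁₀(r/r_ref), then add intensities.
packaged HVAC unit: 86.2 − 20·log₁₀(59.1/4.3) = 86.2 − 22.76 = 63.44 dB SPL.
hydraulic press: 98.5 − 20·log₁₀(51.5/4.4) = 98.5 − 21.37 = 77.13 dB SPL.
fan: 66.5 − 20·log₁₀(29.1/4.8) = 66.5 − 15.65 = 50.85 dB SPL.
Σ 10^(L/10) = 5.400e+07 → L_total = 10·log₁₀(5.400e+07) = 77.32 dB SPL.

77 dB SPL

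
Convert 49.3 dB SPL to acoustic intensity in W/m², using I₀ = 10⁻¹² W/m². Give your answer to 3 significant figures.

L = 10·log₁₀(I/I₀) ⇒ I = I₀·10^(L/10) = 10⁻¹² × 10^4.93.

8.51e-08 W/m²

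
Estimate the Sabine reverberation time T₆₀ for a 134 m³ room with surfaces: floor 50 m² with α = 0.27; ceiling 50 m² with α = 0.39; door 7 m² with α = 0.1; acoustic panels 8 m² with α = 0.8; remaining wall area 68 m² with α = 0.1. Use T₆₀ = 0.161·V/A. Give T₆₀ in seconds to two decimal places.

A = Σ Sᵢαᵢ = 50·0.27 + 50·0.39 + 7·0.1 + 8·0.8 + 68·0.1 = 46.90 m².
T₆₀ = 0.161·V/A = 0.161·134/46.90 = 0.460 s.

0.46 s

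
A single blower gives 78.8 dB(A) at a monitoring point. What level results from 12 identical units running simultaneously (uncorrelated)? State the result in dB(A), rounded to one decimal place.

N identical incoherent sources raise the level by 10·log₁₀ N.
L_total = 78.8 + 10·log₁₀(12) = 78.8 + 10.792 = 89.59 dB(A).

89.6 dB(A)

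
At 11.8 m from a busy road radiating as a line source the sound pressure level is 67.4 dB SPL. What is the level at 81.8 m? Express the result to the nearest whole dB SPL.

Cylindrical spreading from a line source gives a 10·log₁₀(r₂/r₁) drop.
L₂ = 67.4 − 10·log₁₀(81.8/11.8) = 67.4 − 8.409 = 58.99 dB SPL.

59 dB SPL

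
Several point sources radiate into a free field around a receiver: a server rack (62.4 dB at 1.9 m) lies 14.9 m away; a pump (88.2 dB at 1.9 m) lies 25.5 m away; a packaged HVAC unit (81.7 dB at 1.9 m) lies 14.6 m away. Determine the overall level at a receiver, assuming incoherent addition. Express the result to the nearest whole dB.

68 dB

Apply inverse-square spreading to bring every level to the receiver, then sum 10^(L/10).
server rack: 62.4 − 20·log₁₀(14.9/1.9) = 62.4 − 17.89 = 44.51 dB.
pump: 88.2 − 20·log₁₀(25.5/1.9) = 88.2 − 22.56 = 65.64 dB.
packaged HVAC unit: 81.7 − 20·log₁₀(14.6/1.9) = 81.7 − 17.71 = 63.99 dB.
Σ 10^(L/10) = 6.201e+06 → L_total = 10·log₁₀(6.201e+06) = 67.92 dB.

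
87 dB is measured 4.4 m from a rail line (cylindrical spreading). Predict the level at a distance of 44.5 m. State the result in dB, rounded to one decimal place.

77.0 dB

Cylindrical spreading from a line source gives a 10·log₁₀(r₂/r₁) drop.
L₂ = 87 − 10·log₁₀(44.5/4.4) = 87 − 10.049 = 76.95 dB.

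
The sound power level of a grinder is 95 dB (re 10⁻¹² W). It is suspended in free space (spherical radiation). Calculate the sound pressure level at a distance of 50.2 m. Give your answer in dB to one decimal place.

The power spreads over a sphere of area 4π·r², so L_p = L_w − 10·log₁₀(4π·r²).
4π·r² = 3.167e+04 m², 10·log₁₀ of that is 45.006 dB.
L_p = 95 − 45.006 = 49.99 dB.

50.0 dB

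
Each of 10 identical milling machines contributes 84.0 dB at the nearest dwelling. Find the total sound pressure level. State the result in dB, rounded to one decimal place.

L_total = L₁ + 10·log₁₀ N for N identical incoherent sources.
L_total = 84.0 + 10·log₁₀(10) = 84.0 + 10.000 = 94.00 dB.

94.0 dB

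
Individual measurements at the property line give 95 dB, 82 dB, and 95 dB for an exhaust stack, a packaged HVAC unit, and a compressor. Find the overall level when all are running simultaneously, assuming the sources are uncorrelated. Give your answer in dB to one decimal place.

98.1 dB

Incoherent sources combine by intensity addition: L_total = 10·log₁₀(Σ 10^(L_i/10)).
Σ 10^(L/10) = 10^(95/10) + 10^(82/10) + 10^(95/10) = 6.483e+09.
L_total = 10·log₁₀(6.483e+09) = 98.12 dB.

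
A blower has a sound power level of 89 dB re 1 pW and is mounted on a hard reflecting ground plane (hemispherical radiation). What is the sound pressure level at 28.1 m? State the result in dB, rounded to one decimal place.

The power spreads over a hemisphere of area 2π·r², so L_p = L_w − 10·log₁₀(2π·r²).
2π·r² = 4961 m², 10·log₁₀ of that is 36.956 dB.
L_p = 89 − 36.956 = 52.04 dB.

52.0 dB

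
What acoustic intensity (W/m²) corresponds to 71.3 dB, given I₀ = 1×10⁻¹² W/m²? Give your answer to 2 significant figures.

L = 10·log₁₀(I/I₀) ⇒ I = I₀·10^(L/10) = 10⁻¹² × 10^7.13.

1.3e-05 W/m²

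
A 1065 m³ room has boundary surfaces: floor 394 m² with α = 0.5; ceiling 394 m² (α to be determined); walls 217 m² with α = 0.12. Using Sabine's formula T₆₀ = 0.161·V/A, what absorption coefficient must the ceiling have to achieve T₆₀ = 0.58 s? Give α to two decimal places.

0.18

Required total absorption A = 0.161·1065/0.58 = 295.63 m².
Absorption from the other surfaces = 394·0.5 + 217·0.12 = 223.04 m², so the ceiling must supply 72.59 m² over 394 m².
α = 72.59/394 = 0.184.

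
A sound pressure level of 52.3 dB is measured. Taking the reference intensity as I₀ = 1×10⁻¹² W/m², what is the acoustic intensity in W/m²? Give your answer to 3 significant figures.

I = I₀·10^(L/10) = 10⁻¹² × 10^(52.3/10) = 10^(-6.770).

1.70e-07 W/m²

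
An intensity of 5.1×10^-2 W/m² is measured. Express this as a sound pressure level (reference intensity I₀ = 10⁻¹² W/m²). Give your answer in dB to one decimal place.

Dividing by I₀ shifts the exponent by 12: I/I₀ = 5.1×10^10.
L = 10·(0.7076 + 10) = 107.08 dB.

107.1 dB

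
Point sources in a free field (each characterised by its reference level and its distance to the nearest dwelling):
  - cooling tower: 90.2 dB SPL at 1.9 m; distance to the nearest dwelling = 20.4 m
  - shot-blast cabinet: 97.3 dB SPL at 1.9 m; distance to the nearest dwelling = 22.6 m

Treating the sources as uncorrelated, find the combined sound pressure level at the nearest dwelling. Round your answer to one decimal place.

Propagate each source to the receiver with L = L_ref − 20·log₁₀(r/r_ref), then add intensities.
cooling tower: 90.2 − 20·log₁₀(20.4/1.9) = 90.2 − 20.62 = 69.58 dB SPL.
shot-blast cabinet: 97.3 − 20·log₁₀(22.6/1.9) = 97.3 − 21.51 = 75.79 dB SPL.
Σ 10^(L/10) = 4.704e+07 → L_total = 10·log₁₀(4.704e+07) = 76.72 dB SPL.

76.7 dB SPL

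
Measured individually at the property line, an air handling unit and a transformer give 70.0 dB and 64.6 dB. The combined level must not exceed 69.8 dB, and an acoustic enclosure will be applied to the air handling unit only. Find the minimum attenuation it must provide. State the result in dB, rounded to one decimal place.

1.8 dB

Everything except the air handling unit sums to 10^(64.6/10) = 2.884e+06 in linear terms, 64.60 dB.
To meet 69.8 dB overall, the treated air handling unit may contribute at most 10^(69.8/10) − 2.884e+06 = 6.666e+06, i.e. 68.24 dB.
Required insertion loss = 70.0 − 68.24 = 1.76 dB.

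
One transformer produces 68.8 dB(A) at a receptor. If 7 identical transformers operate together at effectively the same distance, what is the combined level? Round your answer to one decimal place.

77.3 dB(A)

With 7 equal, uncorrelated contributions the intensity is 7× that of one unit, giving a rise of 10·log₁₀ 7.
L_total = 68.8 + 10·log₁₀(7) = 68.8 + 8.451 = 77.25 dB(A).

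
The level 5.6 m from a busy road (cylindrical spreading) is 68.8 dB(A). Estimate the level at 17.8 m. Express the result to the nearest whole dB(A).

For a line source, L₂ = L₁ − 10·log₁₀(r₂/r₁).
L₂ = 68.8 − 10·log₁₀(17.8/5.6) = 68.8 − 5.022 = 63.78 dB(A).

64 dB(A)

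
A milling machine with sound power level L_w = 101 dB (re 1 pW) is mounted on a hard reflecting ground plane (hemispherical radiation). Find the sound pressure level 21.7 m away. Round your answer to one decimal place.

66.3 dB

Free-field hemispherical radiation: L_p = L_w − 10·log₁₀(2π·r²), r = 21.7 m.
2π·r² = 2959 m², 10·log₁₀ of that is 34.711 dB.
L_p = 101 − 34.711 = 66.29 dB.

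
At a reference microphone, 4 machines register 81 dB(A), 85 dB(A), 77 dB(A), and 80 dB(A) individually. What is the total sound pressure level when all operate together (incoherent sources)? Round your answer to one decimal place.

87.7 dB(A)

Incoherent sources combine by intensity addition: L_total = 10·log₁₀(Σ 10^(L_i/10)).
Σ 10^(L/10) = 10^(81/10) + 10^(85/10) + 10^(77/10) + 10^(80/10) = 5.922e+08.
L_total = 10·log₁₀(5.922e+08) = 87.72 dB(A).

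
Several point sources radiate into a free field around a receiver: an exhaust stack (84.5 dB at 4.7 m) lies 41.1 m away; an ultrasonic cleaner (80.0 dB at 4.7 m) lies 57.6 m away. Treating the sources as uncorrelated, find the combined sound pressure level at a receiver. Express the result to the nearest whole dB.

First find each source's level at the receiver (point-source: −20·log₁₀(r/r_ref)), then combine on an intensity basis.
exhaust stack: 84.5 − 20·log₁₀(41.1/4.7) = 84.5 − 18.83 = 65.67 dB.
ultrasonic cleaner: 80.0 − 20·log₁₀(57.6/4.7) = 80.0 − 21.77 = 58.23 dB.
Σ 10^(L/10) = 4.351e+06 → L_total = 10·log₁₀(4.351e+06) = 66.39 dB.

66 dB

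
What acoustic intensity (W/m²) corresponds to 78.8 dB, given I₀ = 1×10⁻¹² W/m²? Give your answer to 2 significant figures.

7.6e-05 W/m²

I = I₀·10^(L/10) = 10⁻¹² × 10^(78.8/10) = 10^(-4.120).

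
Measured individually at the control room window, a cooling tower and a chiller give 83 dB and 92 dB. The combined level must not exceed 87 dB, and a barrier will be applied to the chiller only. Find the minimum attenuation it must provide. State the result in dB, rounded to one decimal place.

The untreated sources together contribute 10^(83/10) = 1.995e+08, i.e. 83.00 dB.
To meet 87 dB overall, the treated chiller may contribute at most 10^(87/10) − 1.995e+08 = 3.017e+08, i.e. 84.80 dB.
So the chiller must be reduced from 92 to 84.80 dB: IL = 7.20 dB.

7.2 dB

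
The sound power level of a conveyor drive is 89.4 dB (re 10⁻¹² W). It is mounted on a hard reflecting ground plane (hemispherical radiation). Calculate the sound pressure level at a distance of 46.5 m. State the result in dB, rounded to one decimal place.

The power spreads over a hemisphere of area 2π·r², so L_p = L_w − 10·log₁₀(2π·r²).
2π·r² = 1.359e+04 m², 10·log₁₀ of that is 41.331 dB.
L_p = 89.4 − 41.331 = 48.07 dB.

48.1 dB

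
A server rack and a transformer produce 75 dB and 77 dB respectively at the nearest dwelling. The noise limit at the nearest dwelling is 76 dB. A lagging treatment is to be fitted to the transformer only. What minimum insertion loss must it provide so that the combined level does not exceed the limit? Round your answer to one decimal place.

7.9 dB

Everything except the transformer sums to 10^(75/10) = 3.162e+07 in linear terms, 75.00 dB.
The limit corresponds to 10^(76/10) = 3.981e+07; subtracting the fixed part leaves 8.188e+06 for the transformer, i.e. 69.13 dB.
Required insertion loss = 77 − 69.13 = 7.87 dB.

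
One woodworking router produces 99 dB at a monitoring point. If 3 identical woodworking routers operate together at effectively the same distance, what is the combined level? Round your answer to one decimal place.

103.8 dB

L_total = L₁ + 10·log₁₀ N for N identical incoherent sources.
L_total = 99 + 10·log₁₀(3) = 99 + 4.771 = 103.77 dB.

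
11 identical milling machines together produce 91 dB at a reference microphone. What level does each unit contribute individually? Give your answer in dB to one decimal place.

11 equal contributions raise the level by 10·log₁₀ 11 = 10.414 dB, so each unit alone gives 91 − 10.414.

80.6 dB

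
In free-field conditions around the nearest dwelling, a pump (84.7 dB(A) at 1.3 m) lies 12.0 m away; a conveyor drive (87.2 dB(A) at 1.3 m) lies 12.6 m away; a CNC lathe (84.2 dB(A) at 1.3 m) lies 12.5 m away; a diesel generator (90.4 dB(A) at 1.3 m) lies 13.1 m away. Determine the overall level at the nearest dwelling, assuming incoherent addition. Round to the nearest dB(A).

74 dB(A)

First find each source's level at the receiver (point-source: −20·log₁₀(r/r_ref)), then combine on an intensity basis.
pump: 84.7 − 20·log₁₀(12.0/1.3) = 84.7 − 19.30 = 65.40 dB(A).
conveyor drive: 87.2 − 20·log₁₀(12.6/1.3) = 87.2 − 19.73 = 67.47 dB(A).
CNC lathe: 84.2 − 20·log₁₀(12.5/1.3) = 84.2 − 19.66 = 64.54 dB(A).
diesel generator: 90.4 − 20·log₁₀(13.1/1.3) = 90.4 − 20.07 = 70.33 dB(A).
Σ 10^(L/10) = 2.269e+07 → L_total = 10·log₁₀(2.269e+07) = 73.56 dB(A).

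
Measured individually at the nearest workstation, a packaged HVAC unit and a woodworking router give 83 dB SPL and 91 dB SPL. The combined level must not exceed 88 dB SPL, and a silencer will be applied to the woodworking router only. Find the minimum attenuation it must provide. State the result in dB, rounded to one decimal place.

4.7 dB

Fixed contribution from the other source: Σ 10^(L/10) = 10^(83/10) = 1.995e+08 (83.00 dB SPL).
The limit corresponds to 10^(88/10) = 6.310e+08; subtracting the fixed part leaves 4.314e+08 for the woodworking router, i.e. 86.35 dB SPL.
So the woodworking router must be reduced from 91 to 86.35 dB SPL: IL = 4.65 dB.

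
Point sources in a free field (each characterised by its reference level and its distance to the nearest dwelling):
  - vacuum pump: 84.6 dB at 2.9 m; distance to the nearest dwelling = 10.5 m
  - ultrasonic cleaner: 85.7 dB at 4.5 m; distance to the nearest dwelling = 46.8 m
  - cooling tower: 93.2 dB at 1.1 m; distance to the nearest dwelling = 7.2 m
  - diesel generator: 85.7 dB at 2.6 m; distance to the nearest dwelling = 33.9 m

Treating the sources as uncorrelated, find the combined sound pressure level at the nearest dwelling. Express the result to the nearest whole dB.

Apply inverse-square spreading to bring every level to the receiver, then sum 10^(L/10).
vacuum pump: 84.6 − 20·log₁₀(10.5/2.9) = 84.6 − 11.18 = 73.42 dB.
ultrasonic cleaner: 85.7 − 20·log₁₀(46.8/4.5) = 85.7 − 20.34 = 65.36 dB.
cooling tower: 93.2 − 20·log₁₀(7.2/1.1) = 93.2 − 16.32 = 76.88 dB.
diesel generator: 85.7 − 20·log₁₀(33.9/2.6) = 85.7 − 22.30 = 63.40 dB.
Σ 10^(L/10) = 7.639e+07 → L_total = 10·log₁₀(7.639e+07) = 78.83 dB.

79 dB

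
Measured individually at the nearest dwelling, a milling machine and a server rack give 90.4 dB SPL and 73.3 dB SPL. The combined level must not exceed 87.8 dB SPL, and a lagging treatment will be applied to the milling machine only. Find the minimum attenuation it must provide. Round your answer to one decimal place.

2.8 dB

Everything except the milling machine sums to 10^(73.3/10) = 2.138e+07 in linear terms, 73.30 dB SPL.
To meet 87.8 dB SPL overall, the treated milling machine may contribute at most 10^(87.8/10) − 2.138e+07 = 5.812e+08, i.e. 87.64 dB SPL.
So the milling machine must be reduced from 90.4 to 87.64 dB SPL: IL = 2.76 dB.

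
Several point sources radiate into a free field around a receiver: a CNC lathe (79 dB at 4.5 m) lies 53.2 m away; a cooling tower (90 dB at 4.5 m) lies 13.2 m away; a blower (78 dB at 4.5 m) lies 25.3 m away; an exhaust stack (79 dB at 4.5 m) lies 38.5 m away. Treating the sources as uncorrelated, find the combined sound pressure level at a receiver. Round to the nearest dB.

81 dB

First find each source's level at the receiver (point-source: −20·log₁₀(r/r_ref)), then combine on an intensity basis.
CNC lathe: 79 − 20·log₁₀(53.2/4.5) = 79 − 21.45 = 57.55 dB.
cooling tower: 90 − 20·log₁₀(13.2/4.5) = 90 − 9.35 = 80.65 dB.
blower: 78 − 20·log₁₀(25.3/4.5) = 78 − 15.00 = 63.00 dB.
exhaust stack: 79 − 20·log₁₀(38.5/4.5) = 79 − 18.64 = 60.36 dB.
Σ 10^(L/10) = 1.199e+08 → L_total = 10·log₁₀(1.199e+08) = 80.79 dB.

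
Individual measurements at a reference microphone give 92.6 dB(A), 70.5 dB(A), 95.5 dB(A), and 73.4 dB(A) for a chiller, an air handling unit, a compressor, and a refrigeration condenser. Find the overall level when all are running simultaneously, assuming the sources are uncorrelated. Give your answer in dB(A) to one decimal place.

Incoherent sources combine by intensity addition: L_total = 10·log₁₀(Σ 10^(L_i/10)).
Σ 10^(L/10) = 10^(92.6/10) + 10^(70.5/10) + 10^(95.5/10) + 10^(73.4/10) = 5.401e+09.
L_total = 10·log₁₀(5.401e+09) = 97.32 dB(A).

97.3 dB(A)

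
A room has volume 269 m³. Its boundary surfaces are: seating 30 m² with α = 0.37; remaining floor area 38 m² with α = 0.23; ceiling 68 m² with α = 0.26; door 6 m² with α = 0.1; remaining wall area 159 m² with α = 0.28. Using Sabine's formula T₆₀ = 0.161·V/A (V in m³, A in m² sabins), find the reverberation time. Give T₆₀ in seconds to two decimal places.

Summing Sᵢαᵢ: 30·0.37 + 38·0.23 + 68·0.26 + 6·0.1 + 159·0.28 = 82.64 m².
T₆₀ = 0.161 × 269 / 82.64 = 0.524 s.

0.52 s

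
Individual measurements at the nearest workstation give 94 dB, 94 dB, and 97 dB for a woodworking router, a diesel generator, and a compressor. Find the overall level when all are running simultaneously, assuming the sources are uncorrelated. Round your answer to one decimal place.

100.0 dB

Incoherent sources combine by intensity addition: L_total = 10·log₁₀(Σ 10^(L_i/10)).
Σ 10^(L/10) = 10^(94/10) + 10^(94/10) + 10^(97/10) = 1.004e+10.
L_total = 10·log₁₀(1.004e+10) = 100.02 dB.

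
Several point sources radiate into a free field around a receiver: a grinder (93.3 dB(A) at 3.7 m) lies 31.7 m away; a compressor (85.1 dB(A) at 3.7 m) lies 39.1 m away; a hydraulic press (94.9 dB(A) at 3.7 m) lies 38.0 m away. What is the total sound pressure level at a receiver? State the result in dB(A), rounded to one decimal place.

Propagate each source to the receiver with L = L_ref − 20·log₁₀(r/r_ref), then add intensities.
grinder: 93.3 − 20·log₁₀(31.7/3.7) = 93.3 − 18.66 = 74.64 dB(A).
compressor: 85.1 − 20·log₁₀(39.1/3.7) = 85.1 − 20.48 = 64.62 dB(A).
hydraulic press: 94.9 − 20·log₁₀(38.0/3.7) = 94.9 − 20.23 = 74.67 dB(A).
Σ 10^(L/10) = 6.132e+07 → L_total = 10·log₁₀(6.132e+07) = 77.88 dB(A).

77.9 dB(A)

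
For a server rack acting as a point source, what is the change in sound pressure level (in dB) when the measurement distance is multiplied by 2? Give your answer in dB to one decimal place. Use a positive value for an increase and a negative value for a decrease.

Point-source spreading: ΔL = −20·log₁₀(r₂/r₁).
ΔL = −20·log₁₀(2) = -6.02 dB.

-6.0 dB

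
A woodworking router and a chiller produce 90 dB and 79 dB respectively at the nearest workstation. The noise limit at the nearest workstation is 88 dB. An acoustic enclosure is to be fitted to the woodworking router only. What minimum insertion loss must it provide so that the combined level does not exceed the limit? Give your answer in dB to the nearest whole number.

3 dB

Fixed contribution from the other source: Σ 10^(L/10) = 10^(79/10) = 7.943e+07 (79.00 dB).
To meet 88 dB overall, the treated woodworking router may contribute at most 10^(88/10) − 7.943e+07 = 5.515e+08, i.e. 87.42 dB.
Required insertion loss = 90 − 87.42 = 2.58 dB.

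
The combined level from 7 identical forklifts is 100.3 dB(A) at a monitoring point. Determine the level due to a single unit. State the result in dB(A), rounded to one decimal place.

91.8 dB(A)

7 equal contributions raise the level by 10·log₁₀ 7 = 8.451 dB, so each unit alone gives 100.3 − 8.451.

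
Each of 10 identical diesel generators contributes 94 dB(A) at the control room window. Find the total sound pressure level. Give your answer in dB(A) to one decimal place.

N identical incoherent sources raise the level by 10·log₁₀ N.
L_total = 94 + 10·log₁₀(10) = 94 + 10.000 = 104.00 dB(A).

104.0 dB(A)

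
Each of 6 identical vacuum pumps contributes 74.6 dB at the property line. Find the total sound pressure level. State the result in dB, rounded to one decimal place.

With 6 equal, uncorrelated contributions the intensity is 6× that of one unit, giving a rise of 10·log₁₀ 6.
L_total = 74.6 + 10·log₁₀(6) = 74.6 + 7.782 = 82.38 dB.

82.4 dB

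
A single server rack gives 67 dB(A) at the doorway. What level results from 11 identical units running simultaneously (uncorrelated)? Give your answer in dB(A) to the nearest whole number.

77 dB(A)

N identical incoherent sources raise the level by 10·log₁₀ N.
L_total = 67 + 10·log₁₀(11) = 67 + 10.414 = 77.41 dB(A).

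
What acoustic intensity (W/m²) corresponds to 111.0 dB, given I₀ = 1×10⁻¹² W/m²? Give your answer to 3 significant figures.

I = I₀·10^(L/10) = 10⁻¹² × 10^(111.0/10) = 10^(-0.900).

0.126 W/m²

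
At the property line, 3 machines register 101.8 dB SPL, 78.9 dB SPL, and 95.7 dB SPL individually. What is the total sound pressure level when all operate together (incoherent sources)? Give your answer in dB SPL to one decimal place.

102.8 dB SPL

Incoherent sources combine by intensity addition: L_total = 10·log₁₀(Σ 10^(L_i/10)).
Σ 10^(L/10) = 10^(101.8/10) + 10^(78.9/10) + 10^(95.7/10) = 1.893e+10.
L_total = 10·log₁₀(1.893e+10) = 102.77 dB SPL.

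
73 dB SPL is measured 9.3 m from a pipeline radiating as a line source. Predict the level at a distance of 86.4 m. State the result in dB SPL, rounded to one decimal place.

Line-source attenuation: ΔL = 10·log₁₀(r₂/r₁) = 10·log₁₀(86.4/9.3) = 9.680 dB.
L₂ = 73 − 10·log₁₀(86.4/9.3) = 73 − 9.680 = 63.32 dB SPL.

63.3 dB SPL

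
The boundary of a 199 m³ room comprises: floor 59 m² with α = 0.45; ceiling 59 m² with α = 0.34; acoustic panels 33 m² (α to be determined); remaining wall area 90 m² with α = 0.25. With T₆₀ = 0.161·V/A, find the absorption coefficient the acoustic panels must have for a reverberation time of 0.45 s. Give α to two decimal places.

0.06

Required total absorption A = 0.161·199/0.45 = 71.20 m².
Absorption from the other surfaces = 59·0.45 + 59·0.34 + 90·0.25 = 69.11 m², so the acoustic panels must supply 2.09 m² over 33 m².
α = 2.09/33 = 0.063.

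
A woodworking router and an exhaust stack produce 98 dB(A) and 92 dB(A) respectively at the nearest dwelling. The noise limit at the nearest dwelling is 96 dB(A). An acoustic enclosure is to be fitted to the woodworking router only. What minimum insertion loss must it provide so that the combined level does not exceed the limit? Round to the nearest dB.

Fixed contribution from the other source: Σ 10^(L/10) = 10^(92/10) = 1.585e+09 (92.00 dB(A)).
The limit corresponds to 10^(96/10) = 3.981e+09; subtracting the fixed part leaves 2.396e+09 for the woodworking router, i.e. 93.80 dB(A).
So the woodworking router must be reduced from 98 to 93.80 dB(A): IL = 4.20 dB.

4 dB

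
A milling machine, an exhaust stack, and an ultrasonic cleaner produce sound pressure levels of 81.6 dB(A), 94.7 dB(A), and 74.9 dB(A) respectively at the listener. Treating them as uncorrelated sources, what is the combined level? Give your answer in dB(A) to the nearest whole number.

95 dB(A)

Incoherent sources combine by intensity addition: L_total = 10·log₁₀(Σ 10^(L_i/10)).
Σ 10^(L/10) = 10^(81.6/10) + 10^(94.7/10) + 10^(74.9/10) = 3.127e+09.
L_total = 10·log₁₀(3.127e+09) = 94.95 dB(A).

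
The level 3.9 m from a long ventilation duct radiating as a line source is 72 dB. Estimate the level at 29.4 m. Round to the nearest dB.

63 dB

Cylindrical spreading from a line source gives a 10·log₁₀(r₂/r₁) drop.
L₂ = 72 − 10·log₁₀(29.4/3.9) = 72 − 8.773 = 63.23 dB.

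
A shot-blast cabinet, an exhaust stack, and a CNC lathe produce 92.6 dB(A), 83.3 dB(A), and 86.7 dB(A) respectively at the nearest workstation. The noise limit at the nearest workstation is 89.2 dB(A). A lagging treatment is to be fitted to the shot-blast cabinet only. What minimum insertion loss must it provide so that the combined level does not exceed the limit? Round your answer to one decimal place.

Everything except the shot-blast cabinet sums to 10^(83.3/10) + 10^(86.7/10) = 6.815e+08 in linear terms, 88.33 dB(A).
The limit corresponds to 10^(89.2/10) = 8.318e+08; subtracting the fixed part leaves 1.502e+08 for the shot-blast cabinet, i.e. 81.77 dB(A).
So the shot-blast cabinet must be reduced from 92.6 to 81.77 dB(A): IL = 10.83 dB.

10.8 dB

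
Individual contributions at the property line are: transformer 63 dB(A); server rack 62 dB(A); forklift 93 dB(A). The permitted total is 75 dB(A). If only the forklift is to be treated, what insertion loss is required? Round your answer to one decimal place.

Fixed contribution from the other sources: Σ 10^(L/10) = 10^(63/10) + 10^(62/10) = 3.580e+06 (65.54 dB(A)).
The limit corresponds to 10^(75/10) = 3.162e+07; subtracting the fixed part leaves 2.804e+07 for the forklift, i.e. 74.48 dB(A).
Required insertion loss = 93 − 74.48 = 18.52 dB.

18.5 dB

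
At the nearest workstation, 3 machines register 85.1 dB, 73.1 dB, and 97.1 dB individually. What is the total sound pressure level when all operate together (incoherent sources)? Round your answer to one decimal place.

Incoherent sources combine by intensity addition: L_total = 10·log₁₀(Σ 10^(L_i/10)).
Σ 10^(L/10) = 10^(85.1/10) + 10^(73.1/10) + 10^(97.1/10) = 5.473e+09.
L_total = 10·log₁₀(5.473e+09) = 97.38 dB.

97.4 dB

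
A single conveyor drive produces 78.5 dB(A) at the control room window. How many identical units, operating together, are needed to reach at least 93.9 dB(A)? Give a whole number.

Need L₁ + 10·log₁₀ N ≥ 93.9, i.e. log₁₀ N ≥ 1.54.
N ≥ 10^(15.4/10) = 34.674, so N = 35.

35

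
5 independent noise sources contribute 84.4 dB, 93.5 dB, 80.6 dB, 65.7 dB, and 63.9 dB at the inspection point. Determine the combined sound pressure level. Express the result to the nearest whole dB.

94 dB

For uncorrelated sources the intensities add, so convert each level to linear form, sum, and take 10·log₁₀ of the total.
Σ 10^(L/10) = 10^(84.4/10) + 10^(93.5/10) + 10^(80.6/10) + 10^(65.7/10) + 10^(63.9/10) = 2.635e+09.
L_total = 10·log₁₀(2.635e+09) = 94.21 dB.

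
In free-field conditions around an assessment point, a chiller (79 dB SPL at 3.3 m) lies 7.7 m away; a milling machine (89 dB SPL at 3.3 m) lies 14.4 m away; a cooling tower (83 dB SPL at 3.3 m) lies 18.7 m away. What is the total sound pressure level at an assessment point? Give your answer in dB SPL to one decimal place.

Apply inverse-square spreading to bring every level to the receiver, then sum 10^(L/10).
chiller: 79 − 20·log₁₀(7.7/3.3) = 79 − 7.36 = 71.64 dB SPL.
milling machine: 89 − 20·log₁₀(14.4/3.3) = 89 − 12.80 = 76.20 dB SPL.
cooling tower: 83 − 20·log₁₀(18.7/3.3) = 83 − 15.07 = 67.93 dB SPL.
Σ 10^(L/10) = 6.252e+07 → L_total = 10·log₁₀(6.252e+07) = 77.96 dB SPL.

78.0 dB SPL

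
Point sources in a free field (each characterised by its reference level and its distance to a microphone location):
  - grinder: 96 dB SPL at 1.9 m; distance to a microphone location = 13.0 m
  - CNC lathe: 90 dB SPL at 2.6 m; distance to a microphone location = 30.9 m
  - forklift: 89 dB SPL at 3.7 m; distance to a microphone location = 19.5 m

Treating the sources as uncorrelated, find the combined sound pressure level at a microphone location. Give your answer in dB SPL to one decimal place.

80.8 dB SPL

Propagate each source to the receiver with L = L_ref − 20·log₁₀(r/r_ref), then add intensities.
grinder: 96 − 20·log₁₀(13.0/1.9) = 96 − 16.70 = 79.30 dB SPL.
CNC lathe: 90 − 20·log₁₀(30.9/2.6) = 90 − 21.50 = 68.50 dB SPL.
forklift: 89 − 20·log₁₀(19.5/3.7) = 89 − 14.44 = 74.56 dB SPL.
Σ 10^(L/10) = 1.207e+08 → L_total = 10·log₁₀(1.207e+08) = 80.82 dB SPL.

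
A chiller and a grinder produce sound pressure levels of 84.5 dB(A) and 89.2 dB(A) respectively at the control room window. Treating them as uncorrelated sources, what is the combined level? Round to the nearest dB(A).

90 dB(A)

For uncorrelated sources the intensities add, so convert each level to linear form, sum, and take 10·log₁₀ of the total.
Σ 10^(L/10) = 10^(84.5/10) + 10^(89.2/10) = 1.114e+09.
L_total = 10·log₁₀(1.114e+09) = 90.47 dB(A).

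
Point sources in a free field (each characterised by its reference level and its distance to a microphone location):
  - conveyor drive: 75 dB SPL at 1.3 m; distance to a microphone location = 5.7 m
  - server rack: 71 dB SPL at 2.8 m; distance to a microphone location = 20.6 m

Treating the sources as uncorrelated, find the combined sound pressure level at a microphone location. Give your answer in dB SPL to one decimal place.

First find each source's level at the receiver (point-source: −20·log₁₀(r/r_ref)), then combine on an intensity basis.
conveyor drive: 75 − 20·log₁₀(5.7/1.3) = 75 − 12.84 = 62.16 dB SPL.
server rack: 71 − 20·log₁₀(20.6/2.8) = 71 − 17.33 = 53.67 dB SPL.
Σ 10^(L/10) = 1.877e+06 → L_total = 10·log₁₀(1.877e+06) = 62.74 dB SPL.

62.7 dB SPL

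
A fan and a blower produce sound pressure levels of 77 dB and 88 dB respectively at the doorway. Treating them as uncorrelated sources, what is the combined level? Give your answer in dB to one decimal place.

88.3 dB

Incoherent sources combine by intensity addition: L_total = 10·log₁₀(Σ 10^(L_i/10)).
Σ 10^(L/10) = 10^(77/10) + 10^(88/10) = 6.811e+08.
L_total = 10·log₁₀(6.811e+08) = 88.33 dB.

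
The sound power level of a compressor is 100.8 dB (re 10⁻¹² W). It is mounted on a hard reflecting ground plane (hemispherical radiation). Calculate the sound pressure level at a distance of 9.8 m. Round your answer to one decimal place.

L_p = L_w − 10·log₁₀(2π·r²) with r = 9.8 m.
2π·r² = 603.4 m², 10·log₁₀ of that is 27.806 dB.
L_p = 100.8 − 27.806 = 72.99 dB.

73.0 dB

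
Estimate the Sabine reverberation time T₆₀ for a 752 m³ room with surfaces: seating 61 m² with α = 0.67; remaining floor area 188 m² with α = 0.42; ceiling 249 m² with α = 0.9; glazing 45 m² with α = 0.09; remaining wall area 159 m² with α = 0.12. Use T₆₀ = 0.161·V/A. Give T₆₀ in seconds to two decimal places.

Summing Sᵢαᵢ: 61·0.67 + 188·0.42 + 249·0.9 + 45·0.09 + 159·0.12 = 367.06 m².
T₆₀ = 0.161 × 752 / 367.06 = 0.330 s.

0.33 s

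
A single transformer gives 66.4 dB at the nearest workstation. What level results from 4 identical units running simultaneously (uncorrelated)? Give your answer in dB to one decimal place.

72.4 dB

N identical incoherent sources raise the level by 10·log₁₀ N.
L_total = 66.4 + 10·log₁₀(4) = 66.4 + 6.021 = 72.42 dB.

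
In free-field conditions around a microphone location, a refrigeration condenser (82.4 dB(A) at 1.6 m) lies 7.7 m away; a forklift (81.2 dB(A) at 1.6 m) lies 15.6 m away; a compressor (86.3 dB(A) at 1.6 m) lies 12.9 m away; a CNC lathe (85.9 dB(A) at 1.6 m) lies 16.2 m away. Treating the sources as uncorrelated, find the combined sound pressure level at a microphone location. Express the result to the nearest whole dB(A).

73 dB(A)

First find each source's level at the receiver (point-source: −20·log₁₀(r/r_ref)), then combine on an intensity basis.
refrigeration condenser: 82.4 − 20·log₁₀(7.7/1.6) = 82.4 − 13.65 = 68.75 dB(A).
forklift: 81.2 − 20·log₁₀(15.6/1.6) = 81.2 − 19.78 = 61.42 dB(A).
compressor: 86.3 − 20·log₁₀(12.9/1.6) = 86.3 − 18.13 = 68.17 dB(A).
CNC lathe: 85.9 − 20·log₁₀(16.2/1.6) = 85.9 − 20.11 = 65.79 dB(A).
Σ 10^(L/10) = 1.925e+07 → L_total = 10·log₁₀(1.925e+07) = 72.84 dB(A).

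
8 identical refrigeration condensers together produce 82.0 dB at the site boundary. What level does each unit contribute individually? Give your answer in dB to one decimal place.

73.0 dB

For N identical incoherent sources L_total = L₁ + 10·log₁₀ N, so L₁ = 82.0 − 10·log₁₀(8) = 82.0 − 9.031.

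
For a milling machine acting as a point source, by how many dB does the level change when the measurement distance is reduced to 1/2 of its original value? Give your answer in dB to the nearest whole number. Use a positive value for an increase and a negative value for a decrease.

+6 dB

Point-source spreading: ΔL = −20·log₁₀(r₂/r₁).
ΔL = −20·log₁₀(0.5) = +6.02 dB.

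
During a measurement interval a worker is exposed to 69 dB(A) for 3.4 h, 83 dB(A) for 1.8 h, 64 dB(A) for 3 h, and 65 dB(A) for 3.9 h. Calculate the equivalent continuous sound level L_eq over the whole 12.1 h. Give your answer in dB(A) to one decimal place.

L_eq = 10·log₁₀[(1/T)·Σ tᵢ·10^(Lᵢ/10)] with T = 12.1 h.
Σ tᵢ·10^(Lᵢ/10) = 3.4·10^(69/10) + 1.8·10^(83/10) + 3·10^(64/10) + 3.9·10^(65/10) = 4.060e+08.
L_eq = 10·log₁₀(4.060e+08/12.1) = 75.26 dB(A).

75.3 dB(A)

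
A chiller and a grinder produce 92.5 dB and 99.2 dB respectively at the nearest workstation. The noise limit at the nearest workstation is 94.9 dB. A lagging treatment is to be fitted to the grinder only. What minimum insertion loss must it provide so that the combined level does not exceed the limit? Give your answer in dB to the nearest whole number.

Fixed contribution from the other source: Σ 10^(L/10) = 10^(92.5/10) = 1.778e+09 (92.50 dB).
The limit corresponds to 10^(94.9/10) = 3.090e+09; subtracting the fixed part leaves 1.312e+09 for the grinder, i.e. 91.18 dB.
Required insertion loss = 99.2 − 91.18 = 8.02 dB.

8 dB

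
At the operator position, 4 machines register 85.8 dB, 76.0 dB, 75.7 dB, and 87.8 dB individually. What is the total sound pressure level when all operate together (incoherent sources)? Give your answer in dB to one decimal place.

90.3 dB

For uncorrelated sources the intensities add, so convert each level to linear form, sum, and take 10·log₁₀ of the total.
Σ 10^(L/10) = 10^(85.8/10) + 10^(76.0/10) + 10^(75.7/10) + 10^(87.8/10) = 1.060e+09.
L_total = 10·log₁₀(1.060e+09) = 90.25 dB.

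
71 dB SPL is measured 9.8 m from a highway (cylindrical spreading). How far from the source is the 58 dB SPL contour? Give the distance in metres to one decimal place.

For a line source L₁ − L₂ = 10·log₁₀(r₂/r₁), so r₂ = r₁·10^((L₁−L₂)/10).
r₂ = 9.8·10^((71−58)/10) = 9.8·10^(13.0/10) = 195.54 m.

195.5 m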